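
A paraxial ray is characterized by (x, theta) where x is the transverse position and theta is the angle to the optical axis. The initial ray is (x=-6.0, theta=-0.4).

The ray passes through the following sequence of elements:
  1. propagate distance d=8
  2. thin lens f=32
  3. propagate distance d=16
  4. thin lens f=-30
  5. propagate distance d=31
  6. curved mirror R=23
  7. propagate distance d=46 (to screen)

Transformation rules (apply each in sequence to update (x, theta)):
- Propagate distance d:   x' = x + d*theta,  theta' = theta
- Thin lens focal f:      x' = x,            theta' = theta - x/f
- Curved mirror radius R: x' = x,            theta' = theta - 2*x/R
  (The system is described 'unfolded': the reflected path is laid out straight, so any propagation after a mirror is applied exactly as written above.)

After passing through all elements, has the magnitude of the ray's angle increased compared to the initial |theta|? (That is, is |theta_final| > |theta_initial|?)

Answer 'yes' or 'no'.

Initial: x=-6.0000 theta=-0.4000
After 1 (propagate distance d=8): x=-9.2000 theta=-0.4000
After 2 (thin lens f=32): x=-9.2000 theta=-0.1125
After 3 (propagate distance d=16): x=-11.0000 theta=-0.1125
After 4 (thin lens f=-30): x=-11.0000 theta=-23/48 (≈-0.4792)
After 5 (propagate distance d=31): x=-1241/48 (≈-25.8542) theta=-23/48 (≈-0.4792)
After 6 (curved mirror R=23): x=-1241/48 (≈-25.8542) theta=651/368 (≈1.7690)
After 7 (propagate distance d=46 (to screen)): x=2665/48 (≈55.5208) theta=651/368 (≈1.7690)
|theta_initial|=0.4000 |theta_final|=651/368 (≈1.7690) -> increased

Answer: yes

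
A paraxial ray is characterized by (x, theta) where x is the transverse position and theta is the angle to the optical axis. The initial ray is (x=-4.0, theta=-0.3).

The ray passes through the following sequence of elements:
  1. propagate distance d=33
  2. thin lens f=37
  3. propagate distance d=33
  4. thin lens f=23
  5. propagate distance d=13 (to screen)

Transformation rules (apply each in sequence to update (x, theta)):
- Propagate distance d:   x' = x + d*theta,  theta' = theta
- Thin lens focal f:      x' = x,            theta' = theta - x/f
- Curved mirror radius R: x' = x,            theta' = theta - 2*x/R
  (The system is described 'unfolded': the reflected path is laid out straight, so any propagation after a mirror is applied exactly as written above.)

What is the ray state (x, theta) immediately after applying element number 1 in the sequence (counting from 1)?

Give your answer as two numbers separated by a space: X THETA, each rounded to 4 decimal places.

Initial: x=-4.0000 theta=-0.3000
After 1 (propagate distance d=33): x=-13.9000 theta=-0.3000
Rounded to 4 decimal places: x = -13.9000, theta = -0.3000

Answer: -13.9000 -0.3000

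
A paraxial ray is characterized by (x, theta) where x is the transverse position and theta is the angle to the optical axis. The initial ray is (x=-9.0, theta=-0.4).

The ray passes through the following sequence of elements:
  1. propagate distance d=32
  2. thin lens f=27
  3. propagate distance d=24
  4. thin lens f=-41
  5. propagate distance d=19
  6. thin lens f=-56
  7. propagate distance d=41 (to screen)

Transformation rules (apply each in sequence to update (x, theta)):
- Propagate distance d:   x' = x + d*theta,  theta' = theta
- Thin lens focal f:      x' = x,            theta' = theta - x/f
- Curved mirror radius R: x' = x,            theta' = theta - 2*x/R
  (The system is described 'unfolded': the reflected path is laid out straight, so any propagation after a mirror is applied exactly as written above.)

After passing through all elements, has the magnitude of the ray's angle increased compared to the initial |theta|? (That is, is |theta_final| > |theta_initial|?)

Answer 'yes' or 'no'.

Initial: x=-9.0000 theta=-0.4000
After 1 (propagate distance d=32): x=-21.8000 theta=-0.4000
After 2 (thin lens f=27): x=-21.8000 theta=11/27 (≈0.4074)
After 3 (propagate distance d=24): x=-541/45 (≈-12.0222) theta=11/27 (≈0.4074)
After 4 (thin lens f=-41): x=-541/45 (≈-12.0222) theta=632/5535 (≈0.1142)
After 5 (propagate distance d=19): x=-10907/1107 (≈-9.8528) theta=632/5535 (≈0.1142)
After 6 (thin lens f=-56): x=-10907/1107 (≈-9.8528) theta=-709/11480 (≈-0.0618)
After 7 (propagate distance d=41 (to screen)): x=-3838823/309960 (≈-12.3849) theta=-709/11480 (≈-0.0618)
|theta_initial|=0.4000 |theta_final|=709/11480 (≈0.0618) -> not increased

Answer: no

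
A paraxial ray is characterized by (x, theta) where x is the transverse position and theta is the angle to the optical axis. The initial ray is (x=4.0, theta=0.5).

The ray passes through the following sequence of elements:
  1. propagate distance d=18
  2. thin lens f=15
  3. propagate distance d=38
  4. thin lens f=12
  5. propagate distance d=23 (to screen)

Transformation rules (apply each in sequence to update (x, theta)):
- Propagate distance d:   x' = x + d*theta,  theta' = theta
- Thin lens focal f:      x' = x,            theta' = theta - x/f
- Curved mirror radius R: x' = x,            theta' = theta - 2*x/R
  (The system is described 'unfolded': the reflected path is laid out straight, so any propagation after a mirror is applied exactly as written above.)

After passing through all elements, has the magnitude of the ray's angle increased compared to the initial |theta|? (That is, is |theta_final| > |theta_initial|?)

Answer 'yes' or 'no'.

Initial: x=4.0000 theta=0.5000
After 1 (propagate distance d=18): x=13.0000 theta=0.5000
After 2 (thin lens f=15): x=13.0000 theta=-11/30 (≈-0.3667)
After 3 (propagate distance d=38): x=-14/15 (≈-0.9333) theta=-11/30 (≈-0.3667)
After 4 (thin lens f=12): x=-14/15 (≈-0.9333) theta=-13/45 (≈-0.2889)
After 5 (propagate distance d=23 (to screen)): x=-341/45 (≈-7.5778) theta=-13/45 (≈-0.2889)
|theta_initial|=0.5000 |theta_final|=13/45 (≈0.2889) -> not increased

Answer: no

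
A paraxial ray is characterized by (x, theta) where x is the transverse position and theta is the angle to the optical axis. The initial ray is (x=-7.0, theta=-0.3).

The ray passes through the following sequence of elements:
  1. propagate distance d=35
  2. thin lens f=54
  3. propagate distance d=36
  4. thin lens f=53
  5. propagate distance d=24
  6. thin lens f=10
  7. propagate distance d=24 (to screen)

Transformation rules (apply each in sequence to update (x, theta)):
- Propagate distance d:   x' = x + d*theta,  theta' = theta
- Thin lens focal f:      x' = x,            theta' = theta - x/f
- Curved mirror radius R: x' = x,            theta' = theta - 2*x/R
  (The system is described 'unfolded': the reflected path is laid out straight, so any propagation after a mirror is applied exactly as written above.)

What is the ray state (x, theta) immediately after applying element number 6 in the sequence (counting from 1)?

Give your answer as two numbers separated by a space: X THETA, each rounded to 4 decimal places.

Initial: x=-7.0000 theta=-0.3000
After 1 (propagate distance d=35): x=-17.5000 theta=-0.3000
After 2 (thin lens f=54): x=-17.5000 theta=13/540 (≈0.0241)
After 3 (propagate distance d=36): x=-499/30 (≈-16.6333) theta=13/540 (≈0.0241)
After 4 (thin lens f=53): x=-499/30 (≈-16.6333) theta=9671/28620 (≈0.3379)
After 5 (propagate distance d=24): x=-40657/4770 (≈-8.5235) theta=9671/28620 (≈0.3379)
After 6 (thin lens f=10): x=-40657/4770 (≈-8.5235) theta=85163/71550 (≈1.1903)
Rounded to 4 decimal places: x = -8.5235, theta = 1.1903

Answer: -8.5235 1.1903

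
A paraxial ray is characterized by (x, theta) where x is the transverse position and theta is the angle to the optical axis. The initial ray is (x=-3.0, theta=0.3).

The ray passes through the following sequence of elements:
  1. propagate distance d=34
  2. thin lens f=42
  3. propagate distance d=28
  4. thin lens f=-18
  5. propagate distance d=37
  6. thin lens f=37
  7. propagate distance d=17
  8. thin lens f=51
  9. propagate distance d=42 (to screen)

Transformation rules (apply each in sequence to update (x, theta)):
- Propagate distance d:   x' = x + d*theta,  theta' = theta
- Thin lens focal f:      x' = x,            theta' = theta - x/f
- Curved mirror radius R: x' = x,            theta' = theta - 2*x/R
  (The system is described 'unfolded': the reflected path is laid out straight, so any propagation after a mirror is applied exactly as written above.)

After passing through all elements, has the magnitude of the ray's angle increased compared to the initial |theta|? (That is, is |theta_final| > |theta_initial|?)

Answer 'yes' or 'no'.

Answer: yes

Derivation:
Initial: x=-3.0000 theta=0.3000
After 1 (propagate distance d=34): x=7.2000 theta=0.3000
After 2 (thin lens f=42): x=7.2000 theta=9/70 (≈0.1286)
After 3 (propagate distance d=28): x=10.8000 theta=9/70 (≈0.1286)
After 4 (thin lens f=-18): x=10.8000 theta=51/70 (≈0.7286)
After 5 (propagate distance d=37): x=2643/70 (≈37.7571) theta=51/70 (≈0.7286)
After 6 (thin lens f=37): x=2643/70 (≈37.7571) theta=-54/185 (≈-0.2919)
After 7 (propagate distance d=17): x=84939/2590 (≈32.7950) theta=-54/185 (≈-0.2919)
After 8 (thin lens f=51): x=84939/2590 (≈32.7950) theta=-8233/8806 (≈-0.9349)
After 9 (propagate distance d=42 (to screen)): x=-284967/44030 (≈-6.4721) theta=-8233/8806 (≈-0.9349)
|theta_initial|=0.3000 |theta_final|=8233/8806 (≈0.9349) -> increased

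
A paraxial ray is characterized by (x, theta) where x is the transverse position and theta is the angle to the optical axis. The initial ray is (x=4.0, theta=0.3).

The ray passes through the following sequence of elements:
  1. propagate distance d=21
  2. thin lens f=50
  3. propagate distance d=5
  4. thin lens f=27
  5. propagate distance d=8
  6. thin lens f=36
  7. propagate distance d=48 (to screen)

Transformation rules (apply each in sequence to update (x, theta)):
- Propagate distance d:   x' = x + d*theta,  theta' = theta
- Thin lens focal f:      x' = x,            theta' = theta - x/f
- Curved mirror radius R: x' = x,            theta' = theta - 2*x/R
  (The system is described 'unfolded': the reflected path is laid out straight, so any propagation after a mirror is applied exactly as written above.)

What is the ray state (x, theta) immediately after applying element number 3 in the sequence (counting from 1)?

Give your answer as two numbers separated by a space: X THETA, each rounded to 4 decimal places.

Answer: 10.7700 0.0940

Derivation:
Initial: x=4.0000 theta=0.3000
After 1 (propagate distance d=21): x=10.3000 theta=0.3000
After 2 (thin lens f=50): x=10.3000 theta=0.0940
After 3 (propagate distance d=5): x=10.7700 theta=0.0940
Rounded to 4 decimal places: x = 10.7700, theta = 0.0940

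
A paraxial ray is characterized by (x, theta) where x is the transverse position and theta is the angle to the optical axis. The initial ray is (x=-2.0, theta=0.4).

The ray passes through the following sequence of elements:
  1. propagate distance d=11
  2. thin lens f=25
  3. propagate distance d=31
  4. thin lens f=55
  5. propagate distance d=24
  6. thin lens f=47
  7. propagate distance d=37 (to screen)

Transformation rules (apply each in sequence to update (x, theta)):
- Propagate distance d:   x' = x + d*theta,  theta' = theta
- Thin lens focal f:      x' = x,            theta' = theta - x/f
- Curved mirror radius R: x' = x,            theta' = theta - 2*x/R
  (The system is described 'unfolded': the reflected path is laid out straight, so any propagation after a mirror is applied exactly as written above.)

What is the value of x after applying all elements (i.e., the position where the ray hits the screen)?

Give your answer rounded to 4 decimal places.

Answer: 6.2640

Derivation:
Initial: x=-2.0000 theta=0.4000
After 1 (propagate distance d=11): x=2.4000 theta=0.4000
After 2 (thin lens f=25): x=2.4000 theta=0.3040
After 3 (propagate distance d=31): x=11.8240 theta=0.3040
After 4 (thin lens f=55): x=11.8240 theta=612/6875 (≈0.0890)
After 5 (propagate distance d=24): x=95978/6875 (≈13.9604) theta=612/6875 (≈0.0890)
After 6 (thin lens f=47): x=95978/6875 (≈13.9604) theta=-67214/323125 (≈-0.2080)
After 7 (propagate distance d=37 (to screen)): x=2024048/323125 (≈6.2640) theta=-67214/323125 (≈-0.2080)
Rounded to 4 decimal places: x = 6.2640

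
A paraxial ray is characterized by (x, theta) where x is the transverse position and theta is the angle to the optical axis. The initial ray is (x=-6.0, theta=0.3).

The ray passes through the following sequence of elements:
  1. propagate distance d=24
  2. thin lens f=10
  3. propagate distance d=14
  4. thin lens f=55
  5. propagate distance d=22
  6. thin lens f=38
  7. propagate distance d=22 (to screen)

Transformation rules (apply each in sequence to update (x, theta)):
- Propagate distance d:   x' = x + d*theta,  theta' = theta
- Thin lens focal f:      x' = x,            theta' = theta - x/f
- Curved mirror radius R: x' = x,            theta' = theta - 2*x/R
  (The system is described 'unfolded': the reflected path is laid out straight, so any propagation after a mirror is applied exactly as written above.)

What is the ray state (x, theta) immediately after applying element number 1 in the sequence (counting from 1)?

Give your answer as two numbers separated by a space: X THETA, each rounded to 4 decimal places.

Initial: x=-6.0000 theta=0.3000
After 1 (propagate distance d=24): x=1.2000 theta=0.3000
Rounded to 4 decimal places: x = 1.2000, theta = 0.3000

Answer: 1.2000 0.3000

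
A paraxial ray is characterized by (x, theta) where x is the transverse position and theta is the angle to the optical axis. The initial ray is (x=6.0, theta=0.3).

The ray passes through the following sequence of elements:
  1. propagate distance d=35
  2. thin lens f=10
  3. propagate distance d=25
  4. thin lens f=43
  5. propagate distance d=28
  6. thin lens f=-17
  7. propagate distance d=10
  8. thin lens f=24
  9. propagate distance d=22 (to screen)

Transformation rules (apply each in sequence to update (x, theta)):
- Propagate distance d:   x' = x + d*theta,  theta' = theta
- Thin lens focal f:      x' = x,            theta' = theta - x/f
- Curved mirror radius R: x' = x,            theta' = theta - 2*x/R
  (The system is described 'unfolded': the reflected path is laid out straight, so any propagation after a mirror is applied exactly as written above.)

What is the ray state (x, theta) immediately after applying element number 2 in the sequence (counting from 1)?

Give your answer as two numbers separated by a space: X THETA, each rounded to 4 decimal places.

Answer: 16.5000 -1.3500

Derivation:
Initial: x=6.0000 theta=0.3000
After 1 (propagate distance d=35): x=16.5000 theta=0.3000
After 2 (thin lens f=10): x=16.5000 theta=-1.3500
Rounded to 4 decimal places: x = 16.5000, theta = -1.3500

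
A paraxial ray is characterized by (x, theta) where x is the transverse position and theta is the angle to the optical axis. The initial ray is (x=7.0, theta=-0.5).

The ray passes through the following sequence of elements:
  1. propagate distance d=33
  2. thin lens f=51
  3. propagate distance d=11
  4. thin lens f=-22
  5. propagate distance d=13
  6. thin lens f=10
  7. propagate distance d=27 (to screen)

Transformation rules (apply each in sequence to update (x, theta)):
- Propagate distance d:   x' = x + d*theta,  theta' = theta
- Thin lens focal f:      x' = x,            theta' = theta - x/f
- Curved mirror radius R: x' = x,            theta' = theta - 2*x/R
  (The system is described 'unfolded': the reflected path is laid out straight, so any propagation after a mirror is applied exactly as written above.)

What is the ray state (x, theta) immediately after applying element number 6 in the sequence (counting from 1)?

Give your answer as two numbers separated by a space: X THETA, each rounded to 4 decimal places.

Answer: -24.6823 1.5658

Derivation:
Initial: x=7.0000 theta=-0.5000
After 1 (propagate distance d=33): x=-9.5000 theta=-0.5000
After 2 (thin lens f=51): x=-9.5000 theta=-16/51 (≈-0.3137)
After 3 (propagate distance d=11): x=-1321/102 (≈-12.9510) theta=-16/51 (≈-0.3137)
After 4 (thin lens f=-22): x=-1321/102 (≈-12.9510) theta=-675/748 (≈-0.9024)
After 5 (propagate distance d=13): x=-55387/2244 (≈-24.6823) theta=-675/748 (≈-0.9024)
After 6 (thin lens f=10): x=-55387/2244 (≈-24.6823) theta=35137/22440 (≈1.5658)
Rounded to 4 decimal places: x = -24.6823, theta = 1.5658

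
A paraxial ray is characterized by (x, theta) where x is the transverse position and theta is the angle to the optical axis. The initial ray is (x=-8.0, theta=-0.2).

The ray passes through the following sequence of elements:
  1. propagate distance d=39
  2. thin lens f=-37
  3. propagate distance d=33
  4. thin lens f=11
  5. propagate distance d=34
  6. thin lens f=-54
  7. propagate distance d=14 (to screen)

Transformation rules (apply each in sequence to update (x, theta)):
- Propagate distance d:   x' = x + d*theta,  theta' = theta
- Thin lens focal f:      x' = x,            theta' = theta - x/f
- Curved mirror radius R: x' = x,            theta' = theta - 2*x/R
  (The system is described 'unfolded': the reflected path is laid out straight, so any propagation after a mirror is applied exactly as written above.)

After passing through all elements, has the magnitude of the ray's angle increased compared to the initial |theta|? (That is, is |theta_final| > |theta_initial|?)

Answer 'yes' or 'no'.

Initial: x=-8.0000 theta=-0.2000
After 1 (propagate distance d=39): x=-15.8000 theta=-0.2000
After 2 (thin lens f=-37): x=-15.8000 theta=-116/185 (≈-0.6270)
After 3 (propagate distance d=33): x=-6751/185 (≈-36.4919) theta=-116/185 (≈-0.6270)
After 4 (thin lens f=11): x=-6751/185 (≈-36.4919) theta=1095/407 (≈2.6904)
After 5 (propagate distance d=34): x=111889/2035 (≈54.9823) theta=1095/407 (≈2.6904)
After 6 (thin lens f=-54): x=111889/2035 (≈54.9823) theta=37049/9990 (≈3.7086)
After 7 (propagate distance d=14 (to screen)): x=5873776/54945 (≈106.9028) theta=37049/9990 (≈3.7086)
|theta_initial|=0.2000 |theta_final|=37049/9990 (≈3.7086) -> increased

Answer: yes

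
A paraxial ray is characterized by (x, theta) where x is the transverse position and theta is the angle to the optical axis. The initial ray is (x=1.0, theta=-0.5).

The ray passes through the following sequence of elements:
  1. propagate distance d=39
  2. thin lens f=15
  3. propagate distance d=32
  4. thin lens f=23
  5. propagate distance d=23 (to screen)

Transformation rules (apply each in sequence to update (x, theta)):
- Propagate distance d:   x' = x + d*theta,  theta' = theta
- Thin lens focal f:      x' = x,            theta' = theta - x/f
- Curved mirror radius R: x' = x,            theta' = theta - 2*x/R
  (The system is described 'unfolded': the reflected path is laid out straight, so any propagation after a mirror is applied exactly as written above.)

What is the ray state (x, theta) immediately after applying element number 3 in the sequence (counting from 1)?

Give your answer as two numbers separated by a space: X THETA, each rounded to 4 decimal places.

Answer: 4.9667 0.7333

Derivation:
Initial: x=1.0000 theta=-0.5000
After 1 (propagate distance d=39): x=-18.5000 theta=-0.5000
After 2 (thin lens f=15): x=-18.5000 theta=11/15 (≈0.7333)
After 3 (propagate distance d=32): x=149/30 (≈4.9667) theta=11/15 (≈0.7333)
Rounded to 4 decimal places: x = 4.9667, theta = 0.7333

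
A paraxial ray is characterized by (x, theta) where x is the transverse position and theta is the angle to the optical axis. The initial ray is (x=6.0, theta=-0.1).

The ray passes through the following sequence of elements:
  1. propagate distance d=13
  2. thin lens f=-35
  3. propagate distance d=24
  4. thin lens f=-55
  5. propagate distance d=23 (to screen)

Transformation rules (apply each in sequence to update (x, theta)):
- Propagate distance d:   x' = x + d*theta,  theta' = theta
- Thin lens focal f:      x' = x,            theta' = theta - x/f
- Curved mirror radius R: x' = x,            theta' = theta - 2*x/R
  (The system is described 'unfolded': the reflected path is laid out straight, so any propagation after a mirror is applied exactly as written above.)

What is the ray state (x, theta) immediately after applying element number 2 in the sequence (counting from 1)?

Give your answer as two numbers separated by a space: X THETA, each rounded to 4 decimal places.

Answer: 4.7000 0.0343

Derivation:
Initial: x=6.0000 theta=-0.1000
After 1 (propagate distance d=13): x=4.7000 theta=-0.1000
After 2 (thin lens f=-35): x=4.7000 theta=6/175 (≈0.0343)
Rounded to 4 decimal places: x = 4.7000, theta = 0.0343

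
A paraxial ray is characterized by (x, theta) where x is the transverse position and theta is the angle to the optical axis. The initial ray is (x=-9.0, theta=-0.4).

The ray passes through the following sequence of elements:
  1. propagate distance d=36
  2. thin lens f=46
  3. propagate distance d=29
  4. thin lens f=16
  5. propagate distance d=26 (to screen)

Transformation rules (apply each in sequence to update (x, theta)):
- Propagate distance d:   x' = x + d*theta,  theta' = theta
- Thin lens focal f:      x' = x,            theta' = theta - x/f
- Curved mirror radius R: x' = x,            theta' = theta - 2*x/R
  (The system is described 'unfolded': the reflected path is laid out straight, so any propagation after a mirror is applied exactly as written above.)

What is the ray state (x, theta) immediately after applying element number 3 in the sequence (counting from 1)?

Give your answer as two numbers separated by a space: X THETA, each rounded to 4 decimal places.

Answer: -20.2478 0.1087

Derivation:
Initial: x=-9.0000 theta=-0.4000
After 1 (propagate distance d=36): x=-23.4000 theta=-0.4000
After 2 (thin lens f=46): x=-23.4000 theta=5/46 (≈0.1087)
After 3 (propagate distance d=29): x=-4657/230 (≈-20.2478) theta=5/46 (≈0.1087)
Rounded to 4 decimal places: x = -20.2478, theta = 0.1087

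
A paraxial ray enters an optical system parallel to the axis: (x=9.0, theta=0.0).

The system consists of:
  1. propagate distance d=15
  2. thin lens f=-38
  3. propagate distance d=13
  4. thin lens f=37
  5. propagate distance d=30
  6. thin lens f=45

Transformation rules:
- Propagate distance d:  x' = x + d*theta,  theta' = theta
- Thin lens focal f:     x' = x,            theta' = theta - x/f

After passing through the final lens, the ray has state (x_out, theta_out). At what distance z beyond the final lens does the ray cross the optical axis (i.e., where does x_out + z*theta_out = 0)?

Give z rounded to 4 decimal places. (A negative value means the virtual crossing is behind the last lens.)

Initial: x=9.0000 theta=0.0000
After 1 (propagate distance d=15): x=9.0000 theta=0.0000
After 2 (thin lens f=-38): x=9.0000 theta=9/38 (≈0.2368)
After 3 (propagate distance d=13): x=459/38 (≈12.0789) theta=9/38 (≈0.2368)
After 4 (thin lens f=37): x=459/38 (≈12.0789) theta=-63/703 (≈-0.0896)
After 5 (propagate distance d=30): x=13203/1406 (≈9.3905) theta=-63/703 (≈-0.0896)
After 6 (thin lens f=45): x=13203/1406 (≈9.3905) theta=-2097/7030 (≈-0.2983)
z_focus = -x_out/theta_out = -(13203/1406)/(-2097/7030) = 7335/233 ≈ 31.4807
Rounded to 4 decimal places: z = 31.4807

Answer: 31.4807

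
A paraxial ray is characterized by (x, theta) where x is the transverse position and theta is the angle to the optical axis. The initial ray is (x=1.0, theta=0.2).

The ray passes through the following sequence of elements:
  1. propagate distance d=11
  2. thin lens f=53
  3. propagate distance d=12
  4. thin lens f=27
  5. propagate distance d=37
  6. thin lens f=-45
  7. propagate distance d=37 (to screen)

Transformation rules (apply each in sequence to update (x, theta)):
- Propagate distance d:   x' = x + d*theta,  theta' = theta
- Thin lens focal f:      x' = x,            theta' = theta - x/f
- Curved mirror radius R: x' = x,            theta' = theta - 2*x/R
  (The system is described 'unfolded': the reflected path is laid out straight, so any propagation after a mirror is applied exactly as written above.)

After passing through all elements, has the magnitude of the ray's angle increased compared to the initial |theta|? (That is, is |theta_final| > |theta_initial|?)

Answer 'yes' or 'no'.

Initial: x=1.0000 theta=0.2000
After 1 (propagate distance d=11): x=3.2000 theta=0.2000
After 2 (thin lens f=53): x=3.2000 theta=37/265 (≈0.1396)
After 3 (propagate distance d=12): x=1292/265 (≈4.8755) theta=37/265 (≈0.1396)
After 4 (thin lens f=27): x=1292/265 (≈4.8755) theta=-293/7155 (≈-0.0410)
After 5 (propagate distance d=37): x=24043/7155 (≈3.3603) theta=-293/7155 (≈-0.0410)
After 6 (thin lens f=-45): x=24043/7155 (≈3.3603) theta=10858/321975 (≈0.0337)
After 7 (propagate distance d=37 (to screen)): x=1483681/321975 (≈4.6081) theta=10858/321975 (≈0.0337)
|theta_initial|=0.2000 |theta_final|=10858/321975 (≈0.0337) -> not increased

Answer: no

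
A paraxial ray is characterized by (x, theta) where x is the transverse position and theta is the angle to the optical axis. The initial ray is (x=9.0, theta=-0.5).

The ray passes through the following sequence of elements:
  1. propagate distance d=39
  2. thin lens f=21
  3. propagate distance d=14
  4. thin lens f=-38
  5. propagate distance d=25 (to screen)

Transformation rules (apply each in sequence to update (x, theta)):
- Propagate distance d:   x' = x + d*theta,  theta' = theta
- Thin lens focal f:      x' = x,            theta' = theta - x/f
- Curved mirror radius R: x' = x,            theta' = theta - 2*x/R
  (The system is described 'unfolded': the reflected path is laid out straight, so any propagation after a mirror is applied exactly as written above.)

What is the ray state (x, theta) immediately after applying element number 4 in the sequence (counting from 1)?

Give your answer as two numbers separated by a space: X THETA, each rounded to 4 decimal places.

Answer: -10.5000 -0.2763

Derivation:
Initial: x=9.0000 theta=-0.5000
After 1 (propagate distance d=39): x=-10.5000 theta=-0.5000
After 2 (thin lens f=21): x=-10.5000 theta=0.0000
After 3 (propagate distance d=14): x=-10.5000 theta=0.0000
After 4 (thin lens f=-38): x=-10.5000 theta=-21/76 (≈-0.2763)
Rounded to 4 decimal places: x = -10.5000, theta = -0.2763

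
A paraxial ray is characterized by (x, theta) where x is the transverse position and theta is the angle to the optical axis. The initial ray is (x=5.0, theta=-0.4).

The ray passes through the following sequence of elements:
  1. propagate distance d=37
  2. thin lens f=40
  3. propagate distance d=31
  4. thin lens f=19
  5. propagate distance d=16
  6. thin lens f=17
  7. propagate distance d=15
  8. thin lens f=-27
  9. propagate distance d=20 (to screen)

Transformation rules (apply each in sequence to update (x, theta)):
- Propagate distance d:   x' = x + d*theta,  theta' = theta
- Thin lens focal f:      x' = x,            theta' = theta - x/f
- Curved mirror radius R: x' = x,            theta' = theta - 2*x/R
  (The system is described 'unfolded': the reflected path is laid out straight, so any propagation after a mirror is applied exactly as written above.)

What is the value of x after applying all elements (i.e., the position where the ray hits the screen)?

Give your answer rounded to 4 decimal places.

Initial: x=5.0000 theta=-0.4000
After 1 (propagate distance d=37): x=-9.8000 theta=-0.4000
After 2 (thin lens f=40): x=-9.8000 theta=-0.1550
After 3 (propagate distance d=31): x=-14.6050 theta=-0.1550
After 4 (thin lens f=19): x=-14.6050 theta=583/950 (≈0.6137)
After 5 (propagate distance d=16): x=-18187/3800 (≈-4.7861) theta=583/950 (≈0.6137)
After 6 (thin lens f=17): x=-18187/3800 (≈-4.7861) theta=57831/64600 (≈0.8952)
After 7 (propagate distance d=15): x=279143/32300 (≈8.6422) theta=57831/64600 (≈0.8952)
After 8 (thin lens f=-27): x=279143/32300 (≈8.6422) theta=2119723/1744200 (≈1.2153)
After 9 (propagate distance d=20 (to screen)): x=28734091/872100 (≈32.9482) theta=2119723/1744200 (≈1.2153)
Rounded to 4 decimal places: x = 32.9482

Answer: 32.9482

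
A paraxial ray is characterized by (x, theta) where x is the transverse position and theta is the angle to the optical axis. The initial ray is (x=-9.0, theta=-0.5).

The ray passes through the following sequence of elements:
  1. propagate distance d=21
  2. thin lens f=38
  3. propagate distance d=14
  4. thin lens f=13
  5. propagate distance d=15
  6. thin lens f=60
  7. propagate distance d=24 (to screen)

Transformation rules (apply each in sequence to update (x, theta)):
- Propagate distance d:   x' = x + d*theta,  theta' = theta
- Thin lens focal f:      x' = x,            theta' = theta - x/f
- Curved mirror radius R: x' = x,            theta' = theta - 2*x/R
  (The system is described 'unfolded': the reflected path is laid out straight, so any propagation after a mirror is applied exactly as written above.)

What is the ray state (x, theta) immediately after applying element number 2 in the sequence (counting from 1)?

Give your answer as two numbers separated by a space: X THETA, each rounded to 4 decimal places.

Answer: -19.5000 0.0132

Derivation:
Initial: x=-9.0000 theta=-0.5000
After 1 (propagate distance d=21): x=-19.5000 theta=-0.5000
After 2 (thin lens f=38): x=-19.5000 theta=1/76 (≈0.0132)
Rounded to 4 decimal places: x = -19.5000, theta = 0.0132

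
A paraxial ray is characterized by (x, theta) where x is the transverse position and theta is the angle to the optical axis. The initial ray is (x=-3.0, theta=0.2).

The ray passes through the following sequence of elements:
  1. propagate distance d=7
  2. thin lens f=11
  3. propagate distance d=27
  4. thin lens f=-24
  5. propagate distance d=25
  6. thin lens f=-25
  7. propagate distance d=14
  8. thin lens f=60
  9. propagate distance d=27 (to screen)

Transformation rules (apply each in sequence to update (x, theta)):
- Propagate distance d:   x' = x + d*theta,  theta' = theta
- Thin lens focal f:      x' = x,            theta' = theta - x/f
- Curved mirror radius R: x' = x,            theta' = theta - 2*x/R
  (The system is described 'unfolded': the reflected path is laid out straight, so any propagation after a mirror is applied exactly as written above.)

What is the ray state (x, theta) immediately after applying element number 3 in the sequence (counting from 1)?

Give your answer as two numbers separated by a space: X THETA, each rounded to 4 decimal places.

Initial: x=-3.0000 theta=0.2000
After 1 (propagate distance d=7): x=-1.6000 theta=0.2000
After 2 (thin lens f=11): x=-1.6000 theta=19/55 (≈0.3455)
After 3 (propagate distance d=27): x=85/11 (≈7.7273) theta=19/55 (≈0.3455)
Rounded to 4 decimal places: x = 7.7273, theta = 0.3455

Answer: 7.7273 0.3455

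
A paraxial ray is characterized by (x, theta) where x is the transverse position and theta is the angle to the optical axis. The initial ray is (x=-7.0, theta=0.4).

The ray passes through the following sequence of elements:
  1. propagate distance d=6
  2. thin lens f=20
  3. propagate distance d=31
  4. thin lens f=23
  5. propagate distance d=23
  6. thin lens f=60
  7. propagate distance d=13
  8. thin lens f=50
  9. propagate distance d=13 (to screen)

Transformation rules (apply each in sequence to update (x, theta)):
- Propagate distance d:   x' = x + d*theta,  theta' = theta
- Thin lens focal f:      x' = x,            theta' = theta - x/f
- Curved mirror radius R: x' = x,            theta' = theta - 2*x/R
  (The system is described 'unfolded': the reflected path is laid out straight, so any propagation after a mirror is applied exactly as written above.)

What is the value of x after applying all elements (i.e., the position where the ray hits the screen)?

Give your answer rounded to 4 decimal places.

Answer: 4.8271

Derivation:
Initial: x=-7.0000 theta=0.4000
After 1 (propagate distance d=6): x=-4.6000 theta=0.4000
After 2 (thin lens f=20): x=-4.6000 theta=0.6300
After 3 (propagate distance d=31): x=14.9300 theta=0.6300
After 4 (thin lens f=23): x=14.9300 theta=-11/575 (≈-0.0191)
After 5 (propagate distance d=23): x=14.4900 theta=-11/575 (≈-0.0191)
After 6 (thin lens f=60): x=14.4900 theta=-11989/46000 (≈-0.2606)
After 7 (propagate distance d=13): x=510683/46000 (≈11.1018) theta=-11989/46000 (≈-0.2606)
After 8 (thin lens f=50): x=510683/46000 (≈11.1018) theta=-1110133/2300000 (≈-0.4827)
After 9 (propagate distance d=13 (to screen)): x=11102421/2300000 (≈4.8271) theta=-1110133/2300000 (≈-0.4827)
Rounded to 4 decimal places: x = 4.8271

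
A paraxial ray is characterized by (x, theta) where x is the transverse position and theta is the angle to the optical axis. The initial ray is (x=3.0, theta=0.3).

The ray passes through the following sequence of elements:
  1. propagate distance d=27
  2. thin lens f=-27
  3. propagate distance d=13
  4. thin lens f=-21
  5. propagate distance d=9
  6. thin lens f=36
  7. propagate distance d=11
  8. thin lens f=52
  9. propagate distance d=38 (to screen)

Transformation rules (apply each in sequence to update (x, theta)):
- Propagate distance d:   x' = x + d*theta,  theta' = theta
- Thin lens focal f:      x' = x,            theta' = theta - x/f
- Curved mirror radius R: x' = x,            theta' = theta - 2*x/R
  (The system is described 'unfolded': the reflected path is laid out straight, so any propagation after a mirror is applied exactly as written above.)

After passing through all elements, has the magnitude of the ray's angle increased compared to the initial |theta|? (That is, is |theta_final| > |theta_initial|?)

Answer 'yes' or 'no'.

Initial: x=3.0000 theta=0.3000
After 1 (propagate distance d=27): x=11.1000 theta=0.3000
After 2 (thin lens f=-27): x=11.1000 theta=32/45 (≈0.7111)
After 3 (propagate distance d=13): x=1831/90 (≈20.3444) theta=32/45 (≈0.7111)
After 4 (thin lens f=-21): x=1831/90 (≈20.3444) theta=635/378 (≈1.6799)
After 5 (propagate distance d=9): x=11171/315 (≈35.4635) theta=635/378 (≈1.6799)
After 6 (thin lens f=36): x=11171/315 (≈35.4635) theta=7879/11340 (≈0.6948)
After 7 (propagate distance d=11): x=97765/2268 (≈43.1063) theta=7879/11340 (≈0.6948)
After 8 (thin lens f=52): x=97765/2268 (≈43.1063) theta=-79117/589680 (≈-0.1342)
After 9 (propagate distance d=38 (to screen)): x=3735409/98280 (≈38.0078) theta=-79117/589680 (≈-0.1342)
|theta_initial|=0.3000 |theta_final|=79117/589680 (≈0.1342) -> not increased

Answer: no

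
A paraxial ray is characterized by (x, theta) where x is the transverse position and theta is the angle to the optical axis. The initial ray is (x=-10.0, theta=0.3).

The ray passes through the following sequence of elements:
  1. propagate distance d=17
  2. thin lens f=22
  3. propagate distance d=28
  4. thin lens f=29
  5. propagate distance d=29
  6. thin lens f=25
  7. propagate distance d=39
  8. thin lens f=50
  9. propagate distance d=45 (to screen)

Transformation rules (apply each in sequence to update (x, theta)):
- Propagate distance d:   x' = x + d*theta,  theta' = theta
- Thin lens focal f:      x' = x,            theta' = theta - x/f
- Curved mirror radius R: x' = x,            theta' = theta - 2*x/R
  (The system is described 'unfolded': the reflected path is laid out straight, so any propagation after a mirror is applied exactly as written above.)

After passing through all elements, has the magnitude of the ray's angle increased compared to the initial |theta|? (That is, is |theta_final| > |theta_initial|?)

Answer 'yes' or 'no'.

Initial: x=-10.0000 theta=0.3000
After 1 (propagate distance d=17): x=-4.9000 theta=0.3000
After 2 (thin lens f=22): x=-4.9000 theta=23/44 (≈0.5227)
After 3 (propagate distance d=28): x=1071/110 (≈9.7364) theta=23/44 (≈0.5227)
After 4 (thin lens f=29): x=1071/110 (≈9.7364) theta=1193/6380 (≈0.1870)
After 5 (propagate distance d=29): x=667/44 (≈15.1591) theta=1193/6380 (≈0.1870)
After 6 (thin lens f=25): x=667/44 (≈15.1591) theta=-6689/15950 (≈-0.4194)
After 7 (propagate distance d=39): x=-38167/31900 (≈-1.1965) theta=-6689/15950 (≈-0.4194)
After 8 (thin lens f=50): x=-38167/31900 (≈-1.1965) theta=-630733/1595000 (≈-0.3954)
After 9 (propagate distance d=45 (to screen)): x=-6058267/319000 (≈-18.9914) theta=-630733/1595000 (≈-0.3954)
|theta_initial|=0.3000 |theta_final|=630733/1595000 (≈0.3954) -> increased

Answer: yes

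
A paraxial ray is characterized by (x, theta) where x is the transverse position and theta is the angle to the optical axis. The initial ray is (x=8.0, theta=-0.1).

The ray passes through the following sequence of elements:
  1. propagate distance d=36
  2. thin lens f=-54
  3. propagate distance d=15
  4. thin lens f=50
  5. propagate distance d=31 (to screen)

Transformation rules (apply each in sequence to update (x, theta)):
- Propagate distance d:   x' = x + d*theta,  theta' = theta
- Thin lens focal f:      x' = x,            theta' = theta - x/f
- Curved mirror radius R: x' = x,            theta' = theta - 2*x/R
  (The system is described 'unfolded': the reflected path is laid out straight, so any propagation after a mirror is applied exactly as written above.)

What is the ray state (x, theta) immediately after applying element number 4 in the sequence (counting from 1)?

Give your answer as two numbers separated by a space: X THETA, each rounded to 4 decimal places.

Initial: x=8.0000 theta=-0.1000
After 1 (propagate distance d=36): x=4.4000 theta=-0.1000
After 2 (thin lens f=-54): x=4.4000 theta=-1/54 (≈-0.0185)
After 3 (propagate distance d=15): x=371/90 (≈4.1222) theta=-1/54 (≈-0.0185)
After 4 (thin lens f=50): x=371/90 (≈4.1222) theta=-1363/13500 (≈-0.1010)
Rounded to 4 decimal places: x = 4.1222, theta = -0.1010

Answer: 4.1222 -0.1010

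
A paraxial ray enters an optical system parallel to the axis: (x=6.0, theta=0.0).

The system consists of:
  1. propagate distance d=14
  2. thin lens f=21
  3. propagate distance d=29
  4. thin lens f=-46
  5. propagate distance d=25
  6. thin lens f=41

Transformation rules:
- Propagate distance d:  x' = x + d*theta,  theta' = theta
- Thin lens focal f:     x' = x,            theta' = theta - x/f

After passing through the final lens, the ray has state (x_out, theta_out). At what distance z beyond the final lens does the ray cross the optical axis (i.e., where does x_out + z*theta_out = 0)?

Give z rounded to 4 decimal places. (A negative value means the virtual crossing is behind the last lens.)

Answer: -142.0121

Derivation:
Initial: x=6.0000 theta=0.0000
After 1 (propagate distance d=14): x=6.0000 theta=0.0000
After 2 (thin lens f=21): x=6.0000 theta=-2/7 (≈-0.2857)
After 3 (propagate distance d=29): x=-16/7 (≈-2.2857) theta=-2/7 (≈-0.2857)
After 4 (thin lens f=-46): x=-16/7 (≈-2.2857) theta=-54/161 (≈-0.3354)
After 5 (propagate distance d=25): x=-1718/161 (≈-10.6708) theta=-54/161 (≈-0.3354)
After 6 (thin lens f=41): x=-1718/161 (≈-10.6708) theta=-496/6601 (≈-0.0751)
z_focus = -x_out/theta_out = -(-1718/161)/(-496/6601) = -35219/248 ≈ -142.0121
Rounded to 4 decimal places: z = -142.0121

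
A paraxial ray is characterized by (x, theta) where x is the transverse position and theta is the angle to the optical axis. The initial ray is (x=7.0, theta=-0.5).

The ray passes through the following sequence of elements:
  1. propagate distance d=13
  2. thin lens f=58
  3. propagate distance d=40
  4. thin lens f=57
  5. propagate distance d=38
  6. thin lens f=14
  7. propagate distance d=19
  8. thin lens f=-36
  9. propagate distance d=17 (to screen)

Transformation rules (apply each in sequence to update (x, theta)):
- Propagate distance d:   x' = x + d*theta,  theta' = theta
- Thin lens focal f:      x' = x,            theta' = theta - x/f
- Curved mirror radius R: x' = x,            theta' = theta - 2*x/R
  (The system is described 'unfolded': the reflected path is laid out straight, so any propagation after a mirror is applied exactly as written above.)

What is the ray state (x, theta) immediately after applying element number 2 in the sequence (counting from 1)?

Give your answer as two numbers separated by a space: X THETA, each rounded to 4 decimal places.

Initial: x=7.0000 theta=-0.5000
After 1 (propagate distance d=13): x=0.5000 theta=-0.5000
After 2 (thin lens f=58): x=0.5000 theta=-59/116 (≈-0.5086)
Rounded to 4 decimal places: x = 0.5000, theta = -0.5086

Answer: 0.5000 -0.5086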